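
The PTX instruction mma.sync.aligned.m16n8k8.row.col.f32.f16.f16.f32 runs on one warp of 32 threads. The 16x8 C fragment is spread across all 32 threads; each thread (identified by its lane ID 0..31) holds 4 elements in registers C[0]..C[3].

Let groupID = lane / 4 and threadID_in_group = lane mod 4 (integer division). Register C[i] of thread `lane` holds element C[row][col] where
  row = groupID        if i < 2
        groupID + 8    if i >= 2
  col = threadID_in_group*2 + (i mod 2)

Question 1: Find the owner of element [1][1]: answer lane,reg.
4,1

r=1->g=1,rb=0  c=1->t=0,b0=1
L=1*4+0=4  i=0*2+1=1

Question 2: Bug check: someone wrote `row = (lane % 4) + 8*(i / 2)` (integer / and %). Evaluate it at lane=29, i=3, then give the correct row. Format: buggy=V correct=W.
buggy=9 correct=15

`(lane % 4) + 8*(i / 2)`[29,3]=>9
L=29=>grp=29>>2=7, tig=29&3=1
[3]=>row 7+8=15  col 1·2+1=3
row: 9 vs 15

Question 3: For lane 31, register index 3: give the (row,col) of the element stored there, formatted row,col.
15,7

lane 31=>31/4=7, 31 mod 4=3
i=3  r:7+8=>15  c:2·3+1=>7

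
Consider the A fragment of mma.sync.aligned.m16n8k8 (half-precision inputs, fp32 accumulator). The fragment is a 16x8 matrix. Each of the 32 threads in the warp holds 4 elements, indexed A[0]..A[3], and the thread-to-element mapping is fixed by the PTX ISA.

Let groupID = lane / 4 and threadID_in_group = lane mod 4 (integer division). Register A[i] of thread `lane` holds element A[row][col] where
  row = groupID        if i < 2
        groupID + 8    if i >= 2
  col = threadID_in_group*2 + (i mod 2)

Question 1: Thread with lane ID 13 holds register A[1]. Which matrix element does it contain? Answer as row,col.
3,3

L=13⇒gr=13>>2=3, th=13&3=1
[1]⇒row 3+0=3  col 1·2+1=3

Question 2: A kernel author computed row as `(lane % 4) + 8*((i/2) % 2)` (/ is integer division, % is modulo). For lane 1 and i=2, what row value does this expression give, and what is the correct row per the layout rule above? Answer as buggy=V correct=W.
`(lane % 4) + 8*((i/2) % 2)`[1,2]⇒9
lane 1: gr=0 (1/4), th=1 (1%4)
i=2: r=0+8=8, c=1*2+0=2
row: 9 vs 8

buggy=9 correct=8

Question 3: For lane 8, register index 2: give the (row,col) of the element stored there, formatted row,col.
10,0

lane 8: g=2 (8/4), t=0 (8%4)
i=2: r=2+8=10, c=0*2+0=0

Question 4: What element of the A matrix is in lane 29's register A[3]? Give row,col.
lane 29⇒29/4=7, 29 mod 4=1
i=3  r:7+8⇒15  c:2·1+1⇒3

15,3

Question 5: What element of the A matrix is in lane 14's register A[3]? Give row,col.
11,5

14: g=3,t=2
[3] (3+8,2*2+1) = (11,5)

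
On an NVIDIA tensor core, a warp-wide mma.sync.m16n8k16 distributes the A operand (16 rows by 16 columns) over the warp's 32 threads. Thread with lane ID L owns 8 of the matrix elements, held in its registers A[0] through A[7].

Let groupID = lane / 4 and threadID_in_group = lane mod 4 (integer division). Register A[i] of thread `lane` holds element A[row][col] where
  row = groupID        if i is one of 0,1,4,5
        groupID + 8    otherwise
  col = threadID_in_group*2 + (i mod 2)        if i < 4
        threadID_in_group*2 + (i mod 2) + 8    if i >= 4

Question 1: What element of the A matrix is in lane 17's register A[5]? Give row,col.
4,11

lane 17: gid=4 (17/4), tid=1 (17%4)
i=5: r=4+0=4, c=1*2+1+8=11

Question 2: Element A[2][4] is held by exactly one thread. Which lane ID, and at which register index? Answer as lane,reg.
10,0

r:2=>grp=2,rB=0  c:4=>cB=0,tig=2,lo=0
L=2*4+2=10  i=0*4+0*2+0=0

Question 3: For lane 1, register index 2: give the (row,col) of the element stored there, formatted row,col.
8,2

1: gr=0,th=1
[2] (0+8,1*2+0+0) = (8,2)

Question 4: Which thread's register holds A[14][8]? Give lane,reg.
r:14=>grp=6,rB=1  c:8=>cB=1,tig=0,lo=0
L=6*4+0=24  i=1*4+1*2+0=6

24,6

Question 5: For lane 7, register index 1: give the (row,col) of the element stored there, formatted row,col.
1,7

lane 7: g=1 (7/4), t=3 (7%4)
i=1: r=1+0=1, c=3*2+1+0=7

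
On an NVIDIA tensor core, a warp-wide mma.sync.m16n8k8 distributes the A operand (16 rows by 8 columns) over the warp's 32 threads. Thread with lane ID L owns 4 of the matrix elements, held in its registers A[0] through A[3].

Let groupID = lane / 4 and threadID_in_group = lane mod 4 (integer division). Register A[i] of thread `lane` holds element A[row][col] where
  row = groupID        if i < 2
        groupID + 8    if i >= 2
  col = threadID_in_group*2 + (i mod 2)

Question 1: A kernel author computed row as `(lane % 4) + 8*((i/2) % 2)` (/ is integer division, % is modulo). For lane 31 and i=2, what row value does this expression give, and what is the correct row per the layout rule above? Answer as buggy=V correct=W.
buggy=11 correct=15

`(lane % 4) + 8*((i/2) % 2)`[31,2]=>11
L=31=>grp=31>>2=7, tig=31&3=3
[2]=>row 7+8=15  col 3·2+0=6
row: 11 vs 15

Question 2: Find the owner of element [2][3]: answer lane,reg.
9,1

r=2->g=2,rb=0  c=3->t=1,b0=1
L=2*4+1=9  i=0*2+1=1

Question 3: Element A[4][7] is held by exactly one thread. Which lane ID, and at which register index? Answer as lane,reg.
r=4→G=4,rhi=0  c=7→T=3,p=1
L=4*4+3=19  i=0*2+1=1

19,1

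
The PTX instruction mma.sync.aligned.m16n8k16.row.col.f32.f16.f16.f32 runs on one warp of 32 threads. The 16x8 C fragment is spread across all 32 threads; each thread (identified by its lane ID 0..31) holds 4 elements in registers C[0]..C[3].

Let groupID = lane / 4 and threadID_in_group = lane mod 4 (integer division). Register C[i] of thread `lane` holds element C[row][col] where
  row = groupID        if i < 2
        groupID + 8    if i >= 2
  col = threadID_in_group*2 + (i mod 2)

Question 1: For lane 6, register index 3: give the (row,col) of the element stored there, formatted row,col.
9,5

lane 6: grp=1 (6/4), tig=2 (6%4)
i=3: r=1+8=9, c=2*2+1=5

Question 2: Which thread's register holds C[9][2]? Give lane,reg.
5,2

r=9->g=1,rb=1  c=2->t=1,b0=0
L=1*4+1=5  i=1*2+0=2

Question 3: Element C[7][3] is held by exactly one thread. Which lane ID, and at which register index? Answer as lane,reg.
29,1

r=7->g=7,rb=0  c=3->t=1,b0=1
L=7*4+1=29  i=0*2+1=1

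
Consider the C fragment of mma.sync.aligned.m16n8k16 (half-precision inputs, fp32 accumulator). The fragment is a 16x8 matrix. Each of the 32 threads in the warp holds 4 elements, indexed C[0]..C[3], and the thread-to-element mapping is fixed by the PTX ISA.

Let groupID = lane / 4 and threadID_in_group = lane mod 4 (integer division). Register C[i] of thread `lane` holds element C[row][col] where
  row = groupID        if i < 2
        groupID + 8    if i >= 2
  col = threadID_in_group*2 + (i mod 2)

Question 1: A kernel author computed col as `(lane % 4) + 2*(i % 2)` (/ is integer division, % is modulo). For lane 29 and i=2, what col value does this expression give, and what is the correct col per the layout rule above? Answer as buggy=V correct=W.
buggy=1 correct=2

`(lane % 4) + 2*(i % 2)`[29,2]⇒1
L=29⇒gr=29>>2=7, th=29&3=1
[2]⇒row 7+8=15  col 1·2+0=2
col: 1 vs 2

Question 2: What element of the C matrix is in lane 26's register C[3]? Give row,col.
14,5

lane 26: gid=6 (26/4), tid=2 (26%4)
i=3: r=6+8=14, c=2*2+1=5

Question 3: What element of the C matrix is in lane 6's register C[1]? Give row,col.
lane 6→6/4=1, 6 mod 4=2
i=1  r:1+0→1  c:2·2+1→5

1,5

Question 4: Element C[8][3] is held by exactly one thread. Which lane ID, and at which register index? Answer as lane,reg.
r:8=>grp=0,rB=1  c:3=>tig=1,lo=1
L=0*4+1=1  i=1*2+1=3

1,3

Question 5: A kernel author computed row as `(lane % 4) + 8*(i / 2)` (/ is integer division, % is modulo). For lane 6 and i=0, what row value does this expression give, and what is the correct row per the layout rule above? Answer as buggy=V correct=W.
`(lane % 4) + 8*(i / 2)`[6,0]=>2
lane 6=>6/4=1, 6 mod 4=2
i=0  r:1+0=>1  c:2·2+0=>4
row: 2 vs 1

buggy=2 correct=1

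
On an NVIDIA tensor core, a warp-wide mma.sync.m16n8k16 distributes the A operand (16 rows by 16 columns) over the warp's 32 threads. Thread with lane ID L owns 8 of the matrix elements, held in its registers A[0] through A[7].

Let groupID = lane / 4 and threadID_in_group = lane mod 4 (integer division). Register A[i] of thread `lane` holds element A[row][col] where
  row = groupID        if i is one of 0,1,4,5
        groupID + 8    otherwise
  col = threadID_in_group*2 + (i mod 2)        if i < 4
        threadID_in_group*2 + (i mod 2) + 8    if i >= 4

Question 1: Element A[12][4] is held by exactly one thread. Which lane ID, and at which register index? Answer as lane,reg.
r=12⇒gr=4,Rb=1  c=4⇒Cb=0,th=2,odd=0
L=4*4+2=18  i=0*4+1*2+0=2

18,2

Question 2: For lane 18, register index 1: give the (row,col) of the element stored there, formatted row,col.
4,5

lane 18=>18/4=4, 18 mod 4=2
i=1  r:4+0=>4  c:2·2+1+0=>5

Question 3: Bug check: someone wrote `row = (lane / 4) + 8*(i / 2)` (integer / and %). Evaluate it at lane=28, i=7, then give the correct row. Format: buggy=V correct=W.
`(lane / 4) + 8*(i / 2)`[28,7]⇒31
28: gr=7,th=0
[7] (7+8,0*2+1+8) = (15,9)
row: 31 vs 15

buggy=31 correct=15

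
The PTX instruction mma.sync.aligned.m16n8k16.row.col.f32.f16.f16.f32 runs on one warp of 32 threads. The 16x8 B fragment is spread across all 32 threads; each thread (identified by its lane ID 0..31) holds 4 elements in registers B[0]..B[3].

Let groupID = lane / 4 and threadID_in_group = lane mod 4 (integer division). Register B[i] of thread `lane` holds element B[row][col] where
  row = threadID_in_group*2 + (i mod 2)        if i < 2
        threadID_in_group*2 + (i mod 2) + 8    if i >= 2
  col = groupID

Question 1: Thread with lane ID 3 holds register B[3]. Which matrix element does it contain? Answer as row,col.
lane 3: G=0 (3/4), T=3 (3%4)
i=3: r=3*2+1+8=15, c=G=0

15,0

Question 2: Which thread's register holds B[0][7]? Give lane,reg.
28,0

c: 7->gid=7  r: 0->r8=0,tid=0,i&1=0
L=7*4+0=28  i=0*2+0=0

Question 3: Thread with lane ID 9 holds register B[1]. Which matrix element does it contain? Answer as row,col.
3,2

9: grp=2,tig=1
[1] (1*2+1+0,2) = (3,2)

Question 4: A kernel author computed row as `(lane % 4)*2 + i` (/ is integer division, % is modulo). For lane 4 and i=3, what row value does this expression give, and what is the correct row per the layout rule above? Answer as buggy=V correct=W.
`(lane % 4)*2 + i`[4,3]→3
lane 4: G=1 (4/4), T=0 (4%4)
i=3: r=0*2+1+8=9, c=G=1
row: 3 vs 9

buggy=3 correct=9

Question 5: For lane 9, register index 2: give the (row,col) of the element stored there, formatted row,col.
9: G=2,T=1
[2] (1*2+0+8,2) = (10,2)

10,2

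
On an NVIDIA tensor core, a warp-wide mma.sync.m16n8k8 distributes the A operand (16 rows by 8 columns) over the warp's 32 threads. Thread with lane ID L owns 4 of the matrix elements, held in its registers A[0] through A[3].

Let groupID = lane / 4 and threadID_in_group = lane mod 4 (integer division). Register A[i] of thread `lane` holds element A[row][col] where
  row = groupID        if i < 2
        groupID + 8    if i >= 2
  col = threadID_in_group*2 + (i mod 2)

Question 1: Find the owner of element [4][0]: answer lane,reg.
16,0

r: 4->gid=4,r8=0  c: 0->tid=0,i&1=0
L=4*4+0=16  i=0*2+0=0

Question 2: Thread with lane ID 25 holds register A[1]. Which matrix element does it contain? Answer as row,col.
6,3

L=25->gid=25>>2=6, tid=25&3=1
[1]->row 6+0=6  col 1·2+1=3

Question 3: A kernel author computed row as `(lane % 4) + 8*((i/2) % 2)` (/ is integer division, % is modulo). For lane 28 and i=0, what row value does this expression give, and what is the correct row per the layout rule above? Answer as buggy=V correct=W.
buggy=0 correct=7

`(lane % 4) + 8*((i/2) % 2)`[28,0]→0
lane 28→28/4=7, 28 mod 4=0
i=0  r:7+0→7  c:2·0+0→0
row: 0 vs 7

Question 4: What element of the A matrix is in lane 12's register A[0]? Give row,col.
3,0

L=12=>grp=12>>2=3, tig=12&3=0
[0]=>row 3+0=3  col 0·2+0=0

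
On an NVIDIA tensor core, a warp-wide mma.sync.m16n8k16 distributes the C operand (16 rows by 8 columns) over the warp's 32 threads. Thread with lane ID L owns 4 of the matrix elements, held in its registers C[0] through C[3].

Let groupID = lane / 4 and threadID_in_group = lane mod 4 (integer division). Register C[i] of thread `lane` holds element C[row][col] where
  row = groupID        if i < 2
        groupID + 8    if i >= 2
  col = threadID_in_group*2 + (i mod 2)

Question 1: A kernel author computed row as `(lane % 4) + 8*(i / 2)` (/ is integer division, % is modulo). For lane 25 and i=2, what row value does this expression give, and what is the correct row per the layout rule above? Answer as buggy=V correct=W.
buggy=9 correct=14

`(lane % 4) + 8*(i / 2)`[25,2]->9
L=25->g=25>>2=6, t=25&3=1
[2]->row 6+8=14  col 1·2+0=2
row: 9 vs 14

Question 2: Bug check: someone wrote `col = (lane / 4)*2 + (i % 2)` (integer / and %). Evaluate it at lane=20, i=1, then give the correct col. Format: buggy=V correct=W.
buggy=11 correct=1

`(lane / 4)*2 + (i % 2)`[20,1]=>11
lane 20=>20/4=5, 20 mod 4=0
i=1  r:5+0=>5  c:2·0+1=>1
col: 11 vs 1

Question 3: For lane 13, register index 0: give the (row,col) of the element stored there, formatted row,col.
3,2

lane 13⇒13/4=3, 13 mod 4=1
i=0  r:3+0⇒3  c:2·1+0⇒2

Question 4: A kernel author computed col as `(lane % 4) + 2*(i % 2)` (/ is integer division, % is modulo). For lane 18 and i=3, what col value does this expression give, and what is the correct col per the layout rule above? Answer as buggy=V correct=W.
buggy=4 correct=5

`(lane % 4) + 2*(i % 2)`[18,3]=>4
L=18=>grp=18>>2=4, tig=18&3=2
[3]=>row 4+8=12  col 2·2+1=5
col: 4 vs 5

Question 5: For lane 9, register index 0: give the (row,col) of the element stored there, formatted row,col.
2,2

lane 9: gr=2 (9/4), th=1 (9%4)
i=0: r=2+0=2, c=1*2+0=2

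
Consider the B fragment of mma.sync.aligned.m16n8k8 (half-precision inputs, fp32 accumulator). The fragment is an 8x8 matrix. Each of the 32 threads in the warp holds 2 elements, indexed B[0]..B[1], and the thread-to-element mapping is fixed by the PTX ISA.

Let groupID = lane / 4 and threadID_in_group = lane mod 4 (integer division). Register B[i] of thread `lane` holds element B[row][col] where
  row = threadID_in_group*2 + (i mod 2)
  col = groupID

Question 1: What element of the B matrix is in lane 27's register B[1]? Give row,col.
L=27→G=27>>2=6, T=27&3=3
[1]→row 3·2+1=7  col G=6

7,6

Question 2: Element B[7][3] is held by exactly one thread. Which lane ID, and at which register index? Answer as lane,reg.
c=3->g=3  r=7->t=3,b0=1
L=3*4+3=15  i=1=1

15,1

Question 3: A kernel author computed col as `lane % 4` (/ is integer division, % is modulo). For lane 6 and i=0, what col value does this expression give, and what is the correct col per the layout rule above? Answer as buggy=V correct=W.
buggy=2 correct=1

`lane % 4`[6,0]=>2
L=6=>grp=6>>2=1, tig=6&3=2
[0]=>row 2·2+0=4  col grp=1
col: 2 vs 1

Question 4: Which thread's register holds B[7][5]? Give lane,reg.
c:5=>grp=5  r:7=>tig=3,lo=1
L=5*4+3=23  i=1=1

23,1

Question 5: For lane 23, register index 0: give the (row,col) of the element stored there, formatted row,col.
6,5

23: g=5,t=3
[0] (3*2+0,5) = (6,5)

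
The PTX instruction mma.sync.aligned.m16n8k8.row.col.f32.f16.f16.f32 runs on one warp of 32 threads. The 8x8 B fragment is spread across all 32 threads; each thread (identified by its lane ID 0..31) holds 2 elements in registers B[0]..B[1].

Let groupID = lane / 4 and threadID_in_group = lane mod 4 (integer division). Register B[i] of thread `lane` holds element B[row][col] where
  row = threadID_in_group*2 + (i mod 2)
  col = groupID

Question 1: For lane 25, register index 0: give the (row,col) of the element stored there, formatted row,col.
2,6

25: G=6,T=1
[0] (1*2+0,6) = (2,6)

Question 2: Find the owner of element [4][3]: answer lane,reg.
c:3=>grp=3  r:4=>tig=2,lo=0
L=3*4+2=14  i=0=0

14,0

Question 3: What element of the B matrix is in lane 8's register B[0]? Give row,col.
0,2

lane 8: g=2 (8/4), t=0 (8%4)
i=0: r=0*2+0=0, c=g=2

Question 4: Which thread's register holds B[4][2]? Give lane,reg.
c: 2->gid=2  r: 4->tid=2,i&1=0
L=2*4+2=10  i=0=0

10,0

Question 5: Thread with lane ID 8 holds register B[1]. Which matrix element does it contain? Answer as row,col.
1,2

lane 8->8/4=2, 8 mod 4=0
i=1  r:2·0+1->1  c:2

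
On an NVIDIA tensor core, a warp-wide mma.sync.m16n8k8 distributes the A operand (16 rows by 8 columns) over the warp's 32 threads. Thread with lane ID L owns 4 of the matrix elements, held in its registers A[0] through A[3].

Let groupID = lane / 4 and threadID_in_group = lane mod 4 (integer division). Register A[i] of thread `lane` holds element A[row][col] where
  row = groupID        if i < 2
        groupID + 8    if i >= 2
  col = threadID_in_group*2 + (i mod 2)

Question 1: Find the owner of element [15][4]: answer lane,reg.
30,2

r: 15->gid=7,r8=1  c: 4->tid=2,i&1=0
L=7*4+2=30  i=1*2+0=2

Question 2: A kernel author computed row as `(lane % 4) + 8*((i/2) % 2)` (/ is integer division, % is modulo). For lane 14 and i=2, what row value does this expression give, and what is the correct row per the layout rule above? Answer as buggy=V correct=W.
`(lane % 4) + 8*((i/2) % 2)`[14,2]→10
L=14→G=14>>2=3, T=14&3=2
[2]→row 3+8=11  col 2·2+0=4
row: 10 vs 11

buggy=10 correct=11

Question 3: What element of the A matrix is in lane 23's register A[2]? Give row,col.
13,6

23: gid=5,tid=3
[2] (5+8,3*2+0) = (13,6)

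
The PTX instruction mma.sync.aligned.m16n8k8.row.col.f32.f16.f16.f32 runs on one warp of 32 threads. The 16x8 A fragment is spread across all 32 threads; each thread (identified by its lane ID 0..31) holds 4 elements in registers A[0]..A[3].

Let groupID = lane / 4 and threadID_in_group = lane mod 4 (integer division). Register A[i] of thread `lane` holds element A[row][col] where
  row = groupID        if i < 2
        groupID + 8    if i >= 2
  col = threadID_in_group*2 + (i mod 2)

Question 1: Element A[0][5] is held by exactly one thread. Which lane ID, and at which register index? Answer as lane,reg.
2,1

r: 0->gid=0,r8=0  c: 5->tid=2,i&1=1
L=0*4+2=2  i=0*2+1=1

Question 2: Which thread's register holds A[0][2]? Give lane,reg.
1,0

r: 0->gid=0,r8=0  c: 2->tid=1,i&1=0
L=0*4+1=1  i=0*2+0=0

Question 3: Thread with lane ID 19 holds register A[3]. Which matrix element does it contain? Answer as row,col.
lane 19: g=4 (19/4), t=3 (19%4)
i=3: r=4+8=12, c=3*2+1=7

12,7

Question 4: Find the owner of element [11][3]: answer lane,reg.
r:11=>grp=3,rB=1  c:3=>tig=1,lo=1
L=3*4+1=13  i=1*2+1=3

13,3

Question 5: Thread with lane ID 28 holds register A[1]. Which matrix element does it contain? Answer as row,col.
lane 28→28/4=7, 28 mod 4=0
i=1  r:7+0→7  c:2·0+1→1

7,1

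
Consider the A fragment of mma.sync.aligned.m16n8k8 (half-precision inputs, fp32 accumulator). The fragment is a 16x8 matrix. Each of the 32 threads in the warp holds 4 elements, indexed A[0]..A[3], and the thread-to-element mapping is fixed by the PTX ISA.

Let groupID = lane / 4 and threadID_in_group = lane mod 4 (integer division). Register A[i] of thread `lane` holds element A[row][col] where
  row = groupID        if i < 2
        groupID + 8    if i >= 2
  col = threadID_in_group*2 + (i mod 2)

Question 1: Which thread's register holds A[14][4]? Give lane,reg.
26,2

r=14⇒gr=6,Rb=1  c=4⇒th=2,odd=0
L=6*4+2=26  i=1*2+0=2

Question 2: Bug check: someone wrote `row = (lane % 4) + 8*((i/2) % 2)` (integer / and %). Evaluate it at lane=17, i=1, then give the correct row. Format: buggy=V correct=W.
`(lane % 4) + 8*((i/2) % 2)`[17,1]->1
L=17->g=17>>2=4, t=17&3=1
[1]->row 4+0=4  col 1·2+1=3
row: 1 vs 4

buggy=1 correct=4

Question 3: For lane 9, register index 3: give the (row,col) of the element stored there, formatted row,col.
10,3

lane 9=>9/4=2, 9 mod 4=1
i=3  r:2+8=>10  c:2·1+1=>3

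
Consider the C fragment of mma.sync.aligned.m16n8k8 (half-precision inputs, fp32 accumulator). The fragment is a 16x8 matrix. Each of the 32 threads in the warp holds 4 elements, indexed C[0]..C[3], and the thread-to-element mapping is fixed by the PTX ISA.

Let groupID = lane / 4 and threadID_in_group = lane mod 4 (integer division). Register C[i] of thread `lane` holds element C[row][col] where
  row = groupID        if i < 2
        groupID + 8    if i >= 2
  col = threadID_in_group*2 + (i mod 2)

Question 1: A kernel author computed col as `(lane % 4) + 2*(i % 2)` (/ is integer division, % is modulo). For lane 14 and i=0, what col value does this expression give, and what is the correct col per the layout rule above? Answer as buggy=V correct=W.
`(lane % 4) + 2*(i % 2)`[14,0]→2
lane 14→14/4=3, 14 mod 4=2
i=0  r:3+0→3  c:2·2+0→4
col: 2 vs 4

buggy=2 correct=4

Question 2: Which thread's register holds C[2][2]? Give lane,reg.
r: 2->gid=2,r8=0  c: 2->tid=1,i&1=0
L=2*4+1=9  i=0*2+0=0

9,0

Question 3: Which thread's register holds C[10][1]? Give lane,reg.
8,3

r=10→G=2,rhi=1  c=1→T=0,p=1
L=2*4+0=8  i=1*2+1=3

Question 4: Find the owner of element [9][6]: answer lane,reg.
7,2

r=9->g=1,rb=1  c=6->t=3,b0=0
L=1*4+3=7  i=1*2+0=2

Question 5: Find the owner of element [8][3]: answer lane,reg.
1,3

r=8→G=0,rhi=1  c=3→T=1,p=1
L=0*4+1=1  i=1*2+1=3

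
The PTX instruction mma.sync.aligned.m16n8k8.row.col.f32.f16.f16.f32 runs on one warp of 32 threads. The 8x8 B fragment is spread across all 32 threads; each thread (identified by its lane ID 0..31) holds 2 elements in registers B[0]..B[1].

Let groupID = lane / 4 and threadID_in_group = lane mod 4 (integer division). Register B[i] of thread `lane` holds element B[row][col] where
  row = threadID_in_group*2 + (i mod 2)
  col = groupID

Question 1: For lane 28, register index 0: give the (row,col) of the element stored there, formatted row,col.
lane 28: g=7 (28/4), t=0 (28%4)
i=0: r=0*2+0=0, c=g=7

0,7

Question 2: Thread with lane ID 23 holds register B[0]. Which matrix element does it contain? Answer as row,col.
23: grp=5,tig=3
[0] (3*2+0,5) = (6,5)

6,5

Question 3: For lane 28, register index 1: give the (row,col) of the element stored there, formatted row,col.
1,7

lane 28: grp=7 (28/4), tig=0 (28%4)
i=1: r=0*2+1=1, c=grp=7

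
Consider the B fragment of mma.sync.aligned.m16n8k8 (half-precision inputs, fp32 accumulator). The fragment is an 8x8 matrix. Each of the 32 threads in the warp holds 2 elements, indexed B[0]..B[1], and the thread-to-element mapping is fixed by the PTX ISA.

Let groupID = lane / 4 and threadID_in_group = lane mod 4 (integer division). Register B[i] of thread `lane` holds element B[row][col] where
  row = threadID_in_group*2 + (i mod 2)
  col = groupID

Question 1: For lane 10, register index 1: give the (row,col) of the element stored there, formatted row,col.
5,2

L=10->gid=10>>2=2, tid=10&3=2
[1]->row 2·2+1=5  col gid=2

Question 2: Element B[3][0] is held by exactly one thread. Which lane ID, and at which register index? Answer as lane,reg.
c: 0->gid=0  r: 3->tid=1,i&1=1
L=0*4+1=1  i=1=1

1,1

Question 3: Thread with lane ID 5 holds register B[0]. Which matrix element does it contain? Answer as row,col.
lane 5⇒5/4=1, 5 mod 4=1
i=0  r:2·1+0⇒2  c:1

2,1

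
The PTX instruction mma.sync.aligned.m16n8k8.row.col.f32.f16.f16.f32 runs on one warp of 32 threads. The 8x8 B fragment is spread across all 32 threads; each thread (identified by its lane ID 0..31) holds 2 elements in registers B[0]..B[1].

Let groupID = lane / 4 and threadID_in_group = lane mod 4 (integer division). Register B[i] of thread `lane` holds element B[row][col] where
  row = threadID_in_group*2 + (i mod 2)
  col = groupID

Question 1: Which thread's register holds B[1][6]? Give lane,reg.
c=6⇒gr=6  r=1⇒th=0,odd=1
L=6*4+0=24  i=1=1

24,1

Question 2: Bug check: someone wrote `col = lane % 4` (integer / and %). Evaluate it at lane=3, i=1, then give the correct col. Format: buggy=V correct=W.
buggy=3 correct=0

`lane % 4`[3,1]=>3
lane 3=>3/4=0, 3 mod 4=3
i=1  r:2·3+1=>7  c:0
col: 3 vs 0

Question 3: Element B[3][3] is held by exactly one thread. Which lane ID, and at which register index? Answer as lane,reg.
c:3=>grp=3  r:3=>tig=1,lo=1
L=3*4+1=13  i=1=1

13,1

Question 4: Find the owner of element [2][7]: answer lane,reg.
c: 7->gid=7  r: 2->tid=1,i&1=0
L=7*4+1=29  i=0=0

29,0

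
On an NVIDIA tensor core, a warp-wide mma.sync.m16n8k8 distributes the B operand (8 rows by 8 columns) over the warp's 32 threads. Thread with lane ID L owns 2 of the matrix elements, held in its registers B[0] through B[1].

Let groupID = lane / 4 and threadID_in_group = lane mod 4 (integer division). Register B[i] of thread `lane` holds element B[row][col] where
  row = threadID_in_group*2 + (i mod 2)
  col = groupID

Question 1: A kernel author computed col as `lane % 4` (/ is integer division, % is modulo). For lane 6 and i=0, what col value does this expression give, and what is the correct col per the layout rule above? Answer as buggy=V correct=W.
buggy=2 correct=1

`lane % 4`[6,0]→2
L=6→G=6>>2=1, T=6&3=2
[0]→row 2·2+0=4  col G=1
col: 2 vs 1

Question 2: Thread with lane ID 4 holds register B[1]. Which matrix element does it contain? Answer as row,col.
1,1

4: gr=1,th=0
[1] (0*2+1,1) = (1,1)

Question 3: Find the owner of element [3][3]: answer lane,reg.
13,1

c: 3->gid=3  r: 3->tid=1,i&1=1
L=3*4+1=13  i=1=1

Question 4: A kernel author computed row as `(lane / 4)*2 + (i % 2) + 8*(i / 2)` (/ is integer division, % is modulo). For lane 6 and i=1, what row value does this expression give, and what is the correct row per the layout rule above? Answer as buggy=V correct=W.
`(lane / 4)*2 + (i % 2) + 8*(i / 2)`[6,1]⇒3
6: gr=1,th=2
[1] (2*2+1,1) = (5,1)
row: 3 vs 5

buggy=3 correct=5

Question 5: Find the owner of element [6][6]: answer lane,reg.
c=6->g=6  r=6->t=3,b0=0
L=6*4+3=27  i=0=0

27,0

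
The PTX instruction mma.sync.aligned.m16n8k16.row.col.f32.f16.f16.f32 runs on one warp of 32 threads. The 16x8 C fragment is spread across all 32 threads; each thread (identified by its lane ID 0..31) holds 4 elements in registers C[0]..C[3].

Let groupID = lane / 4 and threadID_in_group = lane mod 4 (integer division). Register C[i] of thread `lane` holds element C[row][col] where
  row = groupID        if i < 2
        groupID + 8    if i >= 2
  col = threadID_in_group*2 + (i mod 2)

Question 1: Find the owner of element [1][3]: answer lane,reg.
r=1→G=1,rhi=0  c=3→T=1,p=1
L=1*4+1=5  i=0*2+1=1

5,1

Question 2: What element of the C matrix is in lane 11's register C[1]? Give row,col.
2,7

lane 11: grp=2 (11/4), tig=3 (11%4)
i=1: r=2+0=2, c=3*2+1=7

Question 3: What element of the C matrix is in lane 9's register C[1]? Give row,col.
2,3

L=9=>grp=9>>2=2, tig=9&3=1
[1]=>row 2+0=2  col 1·2+1=3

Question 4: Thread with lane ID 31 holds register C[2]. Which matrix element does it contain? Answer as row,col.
15,6

lane 31: gr=7 (31/4), th=3 (31%4)
i=2: r=7+8=15, c=3*2+0=6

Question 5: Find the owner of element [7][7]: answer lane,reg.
31,1

r: 7->gid=7,r8=0  c: 7->tid=3,i&1=1
L=7*4+3=31  i=0*2+1=1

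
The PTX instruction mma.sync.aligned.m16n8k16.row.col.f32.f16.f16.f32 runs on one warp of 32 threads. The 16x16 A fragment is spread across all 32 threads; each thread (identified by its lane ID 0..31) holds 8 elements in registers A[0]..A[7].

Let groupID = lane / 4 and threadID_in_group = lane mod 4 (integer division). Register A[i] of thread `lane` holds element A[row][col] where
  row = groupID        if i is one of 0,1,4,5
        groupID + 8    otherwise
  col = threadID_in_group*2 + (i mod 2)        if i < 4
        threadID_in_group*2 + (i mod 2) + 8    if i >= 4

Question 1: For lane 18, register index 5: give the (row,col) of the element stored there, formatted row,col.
lane 18: gid=4 (18/4), tid=2 (18%4)
i=5: r=4+0=4, c=2*2+1+8=13

4,13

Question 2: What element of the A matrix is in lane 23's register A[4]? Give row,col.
5,14

L=23->g=23>>2=5, t=23&3=3
[4]->row 5+0=5  col 3·2+0+8=14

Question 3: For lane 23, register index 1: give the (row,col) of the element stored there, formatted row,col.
L=23=>grp=23>>2=5, tig=23&3=3
[1]=>row 5+0=5  col 3·2+1+0=7

5,7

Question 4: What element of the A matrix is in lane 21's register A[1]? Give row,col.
21: G=5,T=1
[1] (5+0,1*2+1+0) = (5,3)

5,3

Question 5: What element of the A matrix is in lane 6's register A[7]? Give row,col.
L=6=>grp=6>>2=1, tig=6&3=2
[7]=>row 1+8=9  col 2·2+1+8=13

9,13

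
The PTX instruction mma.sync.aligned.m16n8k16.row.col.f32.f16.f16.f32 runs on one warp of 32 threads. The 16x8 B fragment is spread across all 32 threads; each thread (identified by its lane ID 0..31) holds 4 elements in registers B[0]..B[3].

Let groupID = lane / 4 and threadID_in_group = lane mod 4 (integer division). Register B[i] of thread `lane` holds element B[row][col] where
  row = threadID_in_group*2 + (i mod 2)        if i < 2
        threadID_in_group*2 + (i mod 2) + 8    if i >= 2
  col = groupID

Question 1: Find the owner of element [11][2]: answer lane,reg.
c:2=>grp=2  r:11=>rB=1,tig=1,lo=1
L=2*4+1=9  i=1*2+1=3

9,3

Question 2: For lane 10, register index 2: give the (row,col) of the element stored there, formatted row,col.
lane 10: gid=2 (10/4), tid=2 (10%4)
i=2: r=2*2+0+8=12, c=gid=2

12,2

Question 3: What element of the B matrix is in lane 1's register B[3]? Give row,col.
11,0

1: g=0,t=1
[3] (1*2+1+8,0) = (11,0)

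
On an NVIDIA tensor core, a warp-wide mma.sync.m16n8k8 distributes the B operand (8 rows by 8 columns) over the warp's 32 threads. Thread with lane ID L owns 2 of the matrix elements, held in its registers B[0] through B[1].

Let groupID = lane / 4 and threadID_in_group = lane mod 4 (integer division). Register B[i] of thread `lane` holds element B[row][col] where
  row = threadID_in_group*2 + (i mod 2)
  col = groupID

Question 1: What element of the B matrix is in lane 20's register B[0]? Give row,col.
20: gr=5,th=0
[0] (0*2+0,5) = (0,5)

0,5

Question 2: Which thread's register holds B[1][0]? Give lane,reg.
0,1

c:0=>grp=0  r:1=>tig=0,lo=1
L=0*4+0=0  i=1=1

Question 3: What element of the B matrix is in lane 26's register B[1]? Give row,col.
L=26→G=26>>2=6, T=26&3=2
[1]→row 2·2+1=5  col G=6

5,6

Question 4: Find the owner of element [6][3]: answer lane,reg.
15,0

c: 3->gid=3  r: 6->tid=3,i&1=0
L=3*4+3=15  i=0=0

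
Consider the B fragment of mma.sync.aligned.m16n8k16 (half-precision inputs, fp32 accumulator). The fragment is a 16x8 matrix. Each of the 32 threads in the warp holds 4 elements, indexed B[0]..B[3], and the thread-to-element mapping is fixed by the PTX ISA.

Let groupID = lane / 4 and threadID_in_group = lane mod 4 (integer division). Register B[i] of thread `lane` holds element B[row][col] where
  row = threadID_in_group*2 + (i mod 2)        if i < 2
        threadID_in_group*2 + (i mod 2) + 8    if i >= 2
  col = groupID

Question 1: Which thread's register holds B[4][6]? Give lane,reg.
c: 6->gid=6  r: 4->r8=0,tid=2,i&1=0
L=6*4+2=26  i=0*2+0=0

26,0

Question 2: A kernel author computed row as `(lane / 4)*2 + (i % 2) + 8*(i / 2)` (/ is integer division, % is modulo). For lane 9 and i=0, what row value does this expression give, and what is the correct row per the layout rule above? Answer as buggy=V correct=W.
buggy=4 correct=2

`(lane / 4)*2 + (i % 2) + 8*(i / 2)`[9,0]=>4
lane 9: grp=2 (9/4), tig=1 (9%4)
i=0: r=1*2+0+0=2, c=grp=2
row: 4 vs 2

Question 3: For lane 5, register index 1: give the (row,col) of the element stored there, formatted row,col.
5: G=1,T=1
[1] (1*2+1+0,1) = (3,1)

3,1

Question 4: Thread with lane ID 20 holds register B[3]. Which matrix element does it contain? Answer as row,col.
9,5

lane 20⇒20/4=5, 20 mod 4=0
i=3  r:2·0+1+8⇒9  c:5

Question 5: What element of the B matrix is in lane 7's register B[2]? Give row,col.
lane 7: gid=1 (7/4), tid=3 (7%4)
i=2: r=3*2+0+8=14, c=gid=1

14,1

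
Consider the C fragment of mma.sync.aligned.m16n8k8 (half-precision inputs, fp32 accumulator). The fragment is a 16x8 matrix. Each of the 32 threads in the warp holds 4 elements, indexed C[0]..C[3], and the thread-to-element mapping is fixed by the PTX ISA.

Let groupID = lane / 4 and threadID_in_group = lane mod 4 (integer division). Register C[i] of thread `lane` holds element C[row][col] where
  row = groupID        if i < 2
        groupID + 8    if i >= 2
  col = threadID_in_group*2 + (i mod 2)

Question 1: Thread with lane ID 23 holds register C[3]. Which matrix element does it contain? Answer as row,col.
23: gid=5,tid=3
[3] (5+8,3*2+1) = (13,7)

13,7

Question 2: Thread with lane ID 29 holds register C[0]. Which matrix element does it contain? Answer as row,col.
7,2

L=29⇒gr=29>>2=7, th=29&3=1
[0]⇒row 7+0=7  col 1·2+0=2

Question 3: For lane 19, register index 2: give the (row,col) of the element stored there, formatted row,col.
19: gr=4,th=3
[2] (4+8,3*2+0) = (12,6)

12,6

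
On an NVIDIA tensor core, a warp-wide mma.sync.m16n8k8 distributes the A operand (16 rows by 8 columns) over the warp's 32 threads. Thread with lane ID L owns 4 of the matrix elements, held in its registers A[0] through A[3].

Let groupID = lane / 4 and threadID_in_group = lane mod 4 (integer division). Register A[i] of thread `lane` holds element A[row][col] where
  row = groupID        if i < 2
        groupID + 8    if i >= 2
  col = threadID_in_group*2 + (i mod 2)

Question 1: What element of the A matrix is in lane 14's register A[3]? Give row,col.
lane 14: gid=3 (14/4), tid=2 (14%4)
i=3: r=3+8=11, c=2*2+1=5

11,5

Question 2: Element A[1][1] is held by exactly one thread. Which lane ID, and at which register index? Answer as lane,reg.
r: 1->gid=1,r8=0  c: 1->tid=0,i&1=1
L=1*4+0=4  i=0*2+1=1

4,1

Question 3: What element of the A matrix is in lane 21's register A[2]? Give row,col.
13,2

L=21→G=21>>2=5, T=21&3=1
[2]→row 5+8=13  col 1·2+0=2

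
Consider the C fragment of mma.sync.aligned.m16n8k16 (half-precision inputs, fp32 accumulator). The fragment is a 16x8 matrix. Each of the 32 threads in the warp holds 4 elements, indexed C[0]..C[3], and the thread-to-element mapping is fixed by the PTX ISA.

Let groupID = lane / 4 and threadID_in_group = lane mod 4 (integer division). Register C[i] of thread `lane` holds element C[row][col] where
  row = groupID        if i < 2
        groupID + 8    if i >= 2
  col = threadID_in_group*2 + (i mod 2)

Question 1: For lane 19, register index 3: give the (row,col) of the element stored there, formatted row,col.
12,7

19: gid=4,tid=3
[3] (4+8,3*2+1) = (12,7)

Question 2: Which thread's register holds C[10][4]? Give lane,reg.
r=10⇒gr=2,Rb=1  c=4⇒th=2,odd=0
L=2*4+2=10  i=1*2+0=2

10,2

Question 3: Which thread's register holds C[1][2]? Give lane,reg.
5,0

r=1->g=1,rb=0  c=2->t=1,b0=0
L=1*4+1=5  i=0*2+0=0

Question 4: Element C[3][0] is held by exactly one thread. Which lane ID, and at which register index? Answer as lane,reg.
r=3⇒gr=3,Rb=0  c=0⇒th=0,odd=0
L=3*4+0=12  i=0*2+0=0

12,0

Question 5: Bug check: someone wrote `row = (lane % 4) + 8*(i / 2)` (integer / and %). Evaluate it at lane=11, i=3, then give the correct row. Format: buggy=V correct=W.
`(lane % 4) + 8*(i / 2)`[11,3]⇒11
lane 11: gr=2 (11/4), th=3 (11%4)
i=3: r=2+8=10, c=3*2+1=7
row: 11 vs 10

buggy=11 correct=10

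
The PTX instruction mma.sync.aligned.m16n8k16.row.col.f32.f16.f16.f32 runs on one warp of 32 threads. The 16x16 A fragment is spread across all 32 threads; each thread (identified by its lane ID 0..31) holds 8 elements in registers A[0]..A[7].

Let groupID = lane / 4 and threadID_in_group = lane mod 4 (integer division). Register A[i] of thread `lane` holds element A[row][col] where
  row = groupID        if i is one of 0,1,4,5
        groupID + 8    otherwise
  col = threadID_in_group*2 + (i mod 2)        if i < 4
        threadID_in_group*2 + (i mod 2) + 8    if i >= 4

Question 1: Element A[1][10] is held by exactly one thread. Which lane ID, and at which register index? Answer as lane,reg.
5,4

r=1⇒gr=1,Rb=0  c=10⇒Cb=1,th=1,odd=0
L=1*4+1=5  i=1*4+0*2+0=4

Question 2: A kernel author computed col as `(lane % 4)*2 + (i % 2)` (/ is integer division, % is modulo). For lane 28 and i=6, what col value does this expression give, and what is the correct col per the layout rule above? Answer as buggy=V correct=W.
buggy=0 correct=8

`(lane % 4)*2 + (i % 2)`[28,6]→0
lane 28→28/4=7, 28 mod 4=0
i=6  r:7+8→15  c:2·0+0+8→8
col: 0 vs 8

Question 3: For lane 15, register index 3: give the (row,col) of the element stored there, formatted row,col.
11,7

lane 15->15/4=3, 15 mod 4=3
i=3  r:3+8->11  c:2·3+1+0->7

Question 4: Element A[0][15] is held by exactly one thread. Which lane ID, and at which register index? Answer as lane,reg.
r=0->g=0,rb=0  c=15->cb=1,t=3,b0=1
L=0*4+3=3  i=1*4+0*2+1=5

3,5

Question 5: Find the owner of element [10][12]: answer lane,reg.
r:10=>grp=2,rB=1  c:12=>cB=1,tig=2,lo=0
L=2*4+2=10  i=1*4+1*2+0=6

10,6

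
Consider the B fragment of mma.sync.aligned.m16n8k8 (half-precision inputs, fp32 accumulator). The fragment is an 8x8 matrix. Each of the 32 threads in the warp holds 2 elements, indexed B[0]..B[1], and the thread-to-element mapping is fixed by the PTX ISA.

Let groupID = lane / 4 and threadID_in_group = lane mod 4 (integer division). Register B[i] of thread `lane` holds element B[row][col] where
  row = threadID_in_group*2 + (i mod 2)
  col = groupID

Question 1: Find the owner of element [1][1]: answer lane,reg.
c: 1->gid=1  r: 1->tid=0,i&1=1
L=1*4+0=4  i=1=1

4,1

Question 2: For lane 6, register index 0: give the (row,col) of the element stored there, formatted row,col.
4,1

lane 6: G=1 (6/4), T=2 (6%4)
i=0: r=2*2+0=4, c=G=1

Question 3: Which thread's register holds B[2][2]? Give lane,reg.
9,0

c=2→G=2  r=2→T=1,p=0
L=2*4+1=9  i=0=0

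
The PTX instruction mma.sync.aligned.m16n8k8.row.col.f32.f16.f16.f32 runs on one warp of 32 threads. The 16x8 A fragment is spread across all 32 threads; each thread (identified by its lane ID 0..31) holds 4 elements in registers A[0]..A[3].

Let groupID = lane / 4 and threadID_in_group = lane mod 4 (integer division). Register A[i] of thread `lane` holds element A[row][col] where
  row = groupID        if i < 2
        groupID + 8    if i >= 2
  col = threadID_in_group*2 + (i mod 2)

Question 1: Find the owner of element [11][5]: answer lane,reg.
r: 11->gid=3,r8=1  c: 5->tid=2,i&1=1
L=3*4+2=14  i=1*2+1=3

14,3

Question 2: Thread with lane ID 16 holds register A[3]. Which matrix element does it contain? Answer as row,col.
L=16->g=16>>2=4, t=16&3=0
[3]->row 4+8=12  col 0·2+1=1

12,1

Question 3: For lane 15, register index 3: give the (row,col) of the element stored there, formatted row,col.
lane 15: g=3 (15/4), t=3 (15%4)
i=3: r=3+8=11, c=3*2+1=7

11,7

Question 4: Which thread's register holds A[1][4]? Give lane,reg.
r: 1->gid=1,r8=0  c: 4->tid=2,i&1=0
L=1*4+2=6  i=0*2+0=0

6,0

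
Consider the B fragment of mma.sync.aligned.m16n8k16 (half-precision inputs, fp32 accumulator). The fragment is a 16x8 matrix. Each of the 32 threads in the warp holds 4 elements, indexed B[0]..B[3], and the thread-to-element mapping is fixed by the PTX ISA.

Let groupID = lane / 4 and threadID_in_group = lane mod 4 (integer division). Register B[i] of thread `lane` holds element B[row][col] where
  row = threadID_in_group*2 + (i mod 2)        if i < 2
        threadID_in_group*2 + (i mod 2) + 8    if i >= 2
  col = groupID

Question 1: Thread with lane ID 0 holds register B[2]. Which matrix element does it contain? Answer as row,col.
L=0=>grp=0>>2=0, tig=0&3=0
[2]=>row 0·2+0+8=8  col grp=0

8,0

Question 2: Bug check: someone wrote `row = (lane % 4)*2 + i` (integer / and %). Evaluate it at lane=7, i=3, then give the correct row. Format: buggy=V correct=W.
`(lane % 4)*2 + i`[7,3]→9
L=7→G=7>>2=1, T=7&3=3
[3]→row 3·2+1+8=15  col G=1
row: 9 vs 15

buggy=9 correct=15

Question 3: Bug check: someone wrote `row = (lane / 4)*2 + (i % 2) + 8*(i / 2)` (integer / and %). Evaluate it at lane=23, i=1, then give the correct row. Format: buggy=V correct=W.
buggy=11 correct=7

`(lane / 4)*2 + (i % 2) + 8*(i / 2)`[23,1]→11
23: G=5,T=3
[1] (3*2+1+0,5) = (7,5)
row: 11 vs 7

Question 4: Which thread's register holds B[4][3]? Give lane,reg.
c=3→G=3  r=4→rhi=0,T=2,p=0
L=3*4+2=14  i=0*2+0=0

14,0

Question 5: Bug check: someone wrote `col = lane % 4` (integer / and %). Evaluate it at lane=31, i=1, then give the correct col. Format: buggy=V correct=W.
`lane % 4`[31,1]->3
L=31->g=31>>2=7, t=31&3=3
[1]->row 3·2+1+0=7  col g=7
col: 3 vs 7

buggy=3 correct=7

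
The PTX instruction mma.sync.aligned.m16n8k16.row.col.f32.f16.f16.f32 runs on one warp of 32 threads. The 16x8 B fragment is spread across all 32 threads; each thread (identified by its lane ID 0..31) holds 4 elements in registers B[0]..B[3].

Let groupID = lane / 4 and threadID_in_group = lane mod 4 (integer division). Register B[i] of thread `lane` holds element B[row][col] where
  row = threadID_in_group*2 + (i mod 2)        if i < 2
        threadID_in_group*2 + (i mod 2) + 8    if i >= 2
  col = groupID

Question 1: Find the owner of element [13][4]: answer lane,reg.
c=4⇒gr=4  r=13⇒Rb=1,th=2,odd=1
L=4*4+2=18  i=1*2+1=3

18,3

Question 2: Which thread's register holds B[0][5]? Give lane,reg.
20,0

c=5->g=5  r=0->rb=0,t=0,b0=0
L=5*4+0=20  i=0*2+0=0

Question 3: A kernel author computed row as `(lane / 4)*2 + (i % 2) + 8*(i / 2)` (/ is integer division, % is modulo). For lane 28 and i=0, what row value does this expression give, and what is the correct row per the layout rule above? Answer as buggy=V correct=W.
buggy=14 correct=0

`(lane / 4)*2 + (i % 2) + 8*(i / 2)`[28,0]→14
L=28→G=28>>2=7, T=28&3=0
[0]→row 0·2+0+0=0  col G=7
row: 14 vs 0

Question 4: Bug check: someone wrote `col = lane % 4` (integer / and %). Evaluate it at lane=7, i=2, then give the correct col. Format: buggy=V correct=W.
`lane % 4`[7,2]→3
L=7→G=7>>2=1, T=7&3=3
[2]→row 3·2+0+8=14  col G=1
col: 3 vs 1

buggy=3 correct=1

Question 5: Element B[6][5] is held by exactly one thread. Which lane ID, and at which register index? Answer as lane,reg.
23,0

c=5→G=5  r=6→rhi=0,T=3,p=0
L=5*4+3=23  i=0*2+0=0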